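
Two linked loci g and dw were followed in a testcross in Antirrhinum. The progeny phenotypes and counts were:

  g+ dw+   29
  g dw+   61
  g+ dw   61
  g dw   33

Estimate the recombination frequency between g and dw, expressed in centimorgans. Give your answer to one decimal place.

The two most frequent classes, g+ dw (61) and g dw+ (61), are the parental types, so the F1 was g+ dw / g dw+.
The recombinant classes are g+ dw+ and g dw: 29 + 33 = 62.
Recombination frequency = 62/184 = 0.3370 ≈ 33.7%, i.e. 33.7 centimorgans.

33.7 centimorgans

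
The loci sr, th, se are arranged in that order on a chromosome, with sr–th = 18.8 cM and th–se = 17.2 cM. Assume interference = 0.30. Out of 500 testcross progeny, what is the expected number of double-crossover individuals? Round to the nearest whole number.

11

Map distances give recombination frequencies of 0.188 and 0.172 for the two intervals.
With interference 0.30 (so coincidence = 0.70), expected double-crossover frequency = 0.188 × 0.172 × 0.70 = 0.02264.
Expected number = 0.02264 × 500 = 11.32 ≈ 11.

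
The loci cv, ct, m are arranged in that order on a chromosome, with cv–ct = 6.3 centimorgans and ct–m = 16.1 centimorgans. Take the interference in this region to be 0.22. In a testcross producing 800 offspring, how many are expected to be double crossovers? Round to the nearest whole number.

6

Map distances give recombination frequencies of 0.063 and 0.161 for the two intervals.
With interference 0.22 (so coincidence = 0.78), expected double-crossover frequency = 0.063 × 0.161 × 0.78 = 0.00791.
Expected number = 0.00791 × 800 = 6.33 ≈ 6.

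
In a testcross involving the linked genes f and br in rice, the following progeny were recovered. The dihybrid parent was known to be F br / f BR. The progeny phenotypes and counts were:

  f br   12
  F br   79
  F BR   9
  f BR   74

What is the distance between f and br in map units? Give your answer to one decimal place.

The recombinant classes are F BR and f br: 9 + 12 = 21.
Recombination frequency = 21/174 = 0.1207 ≈ 12.1%, i.e. 12.1 map units.

12.1 map units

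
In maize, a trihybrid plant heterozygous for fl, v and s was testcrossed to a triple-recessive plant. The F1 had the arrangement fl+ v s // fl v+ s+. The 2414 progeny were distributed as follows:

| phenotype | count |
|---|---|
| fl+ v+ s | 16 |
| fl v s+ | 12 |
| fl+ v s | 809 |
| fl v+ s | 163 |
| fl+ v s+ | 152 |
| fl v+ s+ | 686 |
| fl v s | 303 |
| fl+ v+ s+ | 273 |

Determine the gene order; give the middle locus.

v

The two rarest classes, fl+ v+ s and fl v s+, are the double crossovers. Comparing them with the parentals, only the v allele has switched, so v is the middle locus and the order is s – v – fl.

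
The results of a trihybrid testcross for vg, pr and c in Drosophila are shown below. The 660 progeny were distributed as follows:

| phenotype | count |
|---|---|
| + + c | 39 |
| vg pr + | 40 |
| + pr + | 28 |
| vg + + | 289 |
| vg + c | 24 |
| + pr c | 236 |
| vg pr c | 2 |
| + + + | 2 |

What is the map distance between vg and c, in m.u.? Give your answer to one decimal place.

8.5 m.u.

The two most frequent reciprocal classes, vg + + and + pr c, are the parental types, so the F1 was vg + + / + pr c.
The two rarest classes, + + + and vg pr c, are the double crossovers. Comparing them with the parentals, only the vg allele has switched, so vg is the middle locus and the order is pr – vg – c.
Crossovers in the vg–c interval produce the single-crossover classes vg + c and + pr + (24 + 28 = 52) plus the double crossovers (4).
RF(vg–c) = (52 + 4) / 660 = 56/660 = 0.0848 → 8.5 m.u.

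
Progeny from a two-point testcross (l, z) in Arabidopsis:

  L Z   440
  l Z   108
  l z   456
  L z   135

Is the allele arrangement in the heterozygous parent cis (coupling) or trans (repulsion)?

The two most frequent classes are L Z (440) and l z (456); these are the parental (non-recombinant) types.
So the F1 carried L Z on one chromosome and l z on the other — the recessive alleles are on the same chromosome (cis / coupling).

cis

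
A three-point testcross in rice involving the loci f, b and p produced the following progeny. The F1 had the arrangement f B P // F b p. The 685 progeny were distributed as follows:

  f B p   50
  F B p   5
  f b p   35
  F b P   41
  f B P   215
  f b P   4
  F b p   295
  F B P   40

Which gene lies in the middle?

The two rarest classes, f b P and F B p, are the double crossovers. Comparing them with the parentals, only the b allele has switched, so b is the middle locus and the order is f – b – p.

b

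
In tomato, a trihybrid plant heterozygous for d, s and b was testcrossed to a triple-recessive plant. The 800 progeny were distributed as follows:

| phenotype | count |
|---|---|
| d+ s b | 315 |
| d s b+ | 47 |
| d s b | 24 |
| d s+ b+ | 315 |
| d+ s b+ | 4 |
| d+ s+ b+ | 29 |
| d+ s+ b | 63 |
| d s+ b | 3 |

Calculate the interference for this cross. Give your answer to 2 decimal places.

The two most frequent reciprocal classes, d+ s b and d s+ b+, are the parental types, so the F1 was d+ s b / d s+ b+.
The two rarest classes, d+ s b+ and d s+ b, are the double crossovers. Comparing them with the parentals, only the b allele has switched, so b is the middle locus and the order is s – b – d.
s–b: (110 + 7)/800 = 0.1462; b–d: (53 + 7)/800 = 0.0750.
Expected DCO frequency = 0.1462 × 0.0750 ≈ 0.01096; observed = 7/800 ≈ 0.00875.
Coefficient of coincidence = 0.00875/0.01096 ≈ 0.80; interference = 1 − 0.80 = 0.20.

0.20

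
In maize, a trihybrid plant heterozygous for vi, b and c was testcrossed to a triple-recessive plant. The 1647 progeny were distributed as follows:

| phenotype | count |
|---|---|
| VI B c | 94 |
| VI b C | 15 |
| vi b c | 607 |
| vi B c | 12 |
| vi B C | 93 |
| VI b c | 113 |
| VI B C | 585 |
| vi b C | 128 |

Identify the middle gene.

b

The two most frequent reciprocal classes, VI B C and vi b c, are the parental types, so the F1 was VI B C / vi b c.
The two rarest classes, VI b C and vi B c, are the double crossovers. Comparing them with the parentals, only the b allele has switched, so b is the middle locus and the order is vi – b – c.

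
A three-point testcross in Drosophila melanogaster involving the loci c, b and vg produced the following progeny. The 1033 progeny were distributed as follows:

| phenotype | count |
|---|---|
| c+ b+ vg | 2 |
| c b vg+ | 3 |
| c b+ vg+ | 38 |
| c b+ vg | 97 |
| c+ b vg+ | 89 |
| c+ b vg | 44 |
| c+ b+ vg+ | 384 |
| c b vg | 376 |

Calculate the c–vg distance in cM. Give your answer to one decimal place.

The two most frequent reciprocal classes, c+ b+ vg+ and c b vg, are the parental types, so the F1 was c+ b+ vg+ / c b vg.
The two rarest classes, c+ b+ vg and c b vg+, are the double crossovers. Comparing them with the parentals, only the vg allele has switched, so vg is the middle locus and the order is b – vg – c.
Crossovers in the vg–c interval produce the single-crossover classes c b+ vg+ and c+ b vg (38 + 44 = 82) plus the double crossovers (5).
RF(vg–c) = (82 + 5) / 1033 = 87/1033 = 0.0842 → 8.4 cM.

8.4 cM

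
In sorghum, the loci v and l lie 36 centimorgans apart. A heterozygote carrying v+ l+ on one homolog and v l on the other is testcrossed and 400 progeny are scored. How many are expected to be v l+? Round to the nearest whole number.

72

A map distance of 36 centimorgans corresponds to a recombination frequency of 0.360.
The F1 is v+ l+ / v l, so v l+ is a recombinant gamete class with expected frequency r/2 = 0.360/2 = 0.1800.
Expected number = 0.1800 × 400 = 72.00 ≈ 72.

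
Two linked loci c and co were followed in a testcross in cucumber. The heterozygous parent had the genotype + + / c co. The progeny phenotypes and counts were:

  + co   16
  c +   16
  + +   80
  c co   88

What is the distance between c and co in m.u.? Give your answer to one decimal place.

The recombinant classes are + co and c +: 16 + 16 = 32.
Recombination frequency = 32/200 = 0.1600 ≈ 16.0%, i.e. 16.0 m.u.

16.0 m.u.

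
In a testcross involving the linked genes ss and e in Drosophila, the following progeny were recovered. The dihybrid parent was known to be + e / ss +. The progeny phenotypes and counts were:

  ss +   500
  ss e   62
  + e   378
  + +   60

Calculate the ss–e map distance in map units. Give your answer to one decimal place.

12.2 map units

The recombinant classes are + + and ss e: 60 + 62 = 122.
Recombination frequency = 122/1000 = 0.1220 ≈ 12.2%, i.e. 12.2 map units.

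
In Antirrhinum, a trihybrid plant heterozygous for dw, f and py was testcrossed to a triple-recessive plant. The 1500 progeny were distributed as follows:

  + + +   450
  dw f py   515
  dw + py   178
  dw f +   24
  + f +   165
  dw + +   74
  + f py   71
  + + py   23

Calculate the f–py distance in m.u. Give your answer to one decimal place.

26.0 m.u.

The two most frequent reciprocal classes, dw f py and + + +, are the parental types, so the F1 was dw f py / + + +.
The two rarest classes, dw f + and + + py, are the double crossovers. Comparing them with the parentals, only the py allele has switched, so py is the middle locus and the order is f – py – dw.
Crossovers in the f–py interval produce the single-crossover classes dw + py and + f + (178 + 165 = 343) plus the double crossovers (47).
RF(f–py) = (343 + 47) / 1500 = 390/1500 = 0.2600 → 26.0 m.u.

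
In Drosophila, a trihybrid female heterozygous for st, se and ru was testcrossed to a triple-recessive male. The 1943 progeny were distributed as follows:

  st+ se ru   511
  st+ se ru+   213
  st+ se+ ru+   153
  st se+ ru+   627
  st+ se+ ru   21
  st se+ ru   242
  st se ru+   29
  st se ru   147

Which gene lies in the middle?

The two most frequent reciprocal classes, st se+ ru+ and st+ se ru, are the parental types, so the F1 was st se+ ru+ / st+ se ru.
The two rarest classes, st se ru+ and st+ se+ ru, are the double crossovers. Comparing them with the parentals, only the se allele has switched, so se is the middle locus and the order is st – se – ru.

se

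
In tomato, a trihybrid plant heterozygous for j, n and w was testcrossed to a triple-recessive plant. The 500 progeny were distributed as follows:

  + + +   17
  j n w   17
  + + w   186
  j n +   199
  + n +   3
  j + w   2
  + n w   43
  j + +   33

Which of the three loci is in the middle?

j

The two most frequent reciprocal classes, j n + and + + w, are the parental types, so the F1 was j n + / + + w.
The two rarest classes, + n + and j + w, are the double crossovers. Comparing them with the parentals, only the j allele has switched, so j is the middle locus and the order is n – j – w.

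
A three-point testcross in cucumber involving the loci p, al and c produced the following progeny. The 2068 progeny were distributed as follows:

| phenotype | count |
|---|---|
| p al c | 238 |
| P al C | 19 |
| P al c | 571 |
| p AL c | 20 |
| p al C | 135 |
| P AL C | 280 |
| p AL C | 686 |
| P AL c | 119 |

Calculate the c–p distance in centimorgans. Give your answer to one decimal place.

26.9 centimorgans

The two most frequent reciprocal classes, P al c and p AL C, are the parental types, so the F1 was P al c / p AL C.
The two rarest classes, P al C and p AL c, are the double crossovers. Comparing them with the parentals, only the c allele has switched, so c is the middle locus and the order is p – c – al.
Crossovers in the p–c interval produce the single-crossover classes p al c and P AL C (238 + 280 = 518) plus the double crossovers (39).
RF(p–c) = (518 + 39) / 2068 = 557/2068 = 0.2693 → 26.9 centimorgans.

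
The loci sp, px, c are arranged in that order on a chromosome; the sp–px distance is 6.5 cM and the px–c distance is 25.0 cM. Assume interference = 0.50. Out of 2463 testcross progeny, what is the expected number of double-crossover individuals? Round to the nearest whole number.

Map distances give recombination frequencies of 0.065 and 0.250 for the two intervals.
With interference 0.50 (so coincidence = 0.50), expected double-crossover frequency = 0.065 × 0.250 × 0.50 = 0.00813.
Expected number = 0.00813 × 2463 = 20.01 ≈ 20.

20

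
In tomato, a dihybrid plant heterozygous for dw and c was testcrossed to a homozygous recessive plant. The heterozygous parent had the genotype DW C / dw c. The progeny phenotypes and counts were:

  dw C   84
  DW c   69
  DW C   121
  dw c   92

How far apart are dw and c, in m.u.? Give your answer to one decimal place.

41.8 m.u.

The recombinant classes are DW c and dw C: 69 + 84 = 153.
Recombination frequency = 153/366 = 0.4180 ≈ 41.8%, i.e. 41.8 m.u.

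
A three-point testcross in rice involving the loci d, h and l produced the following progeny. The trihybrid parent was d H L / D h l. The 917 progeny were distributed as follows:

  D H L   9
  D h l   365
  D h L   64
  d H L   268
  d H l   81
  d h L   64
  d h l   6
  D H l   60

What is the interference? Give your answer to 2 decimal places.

The two rarest classes, D H L and d h l, are the double crossovers. Comparing them with the parentals, only the d allele has switched, so d is the middle locus and the order is h – d – l.
h–d: (124 + 15)/917 = 0.1516; d–l: (145 + 15)/917 = 0.1745.
Expected DCO frequency = 0.1516 × 0.1745 ≈ 0.02645; observed = 15/917 ≈ 0.01636.
Coefficient of coincidence = 0.01636/0.02645 ≈ 0.62; interference = 1 − 0.62 = 0.38.

0.38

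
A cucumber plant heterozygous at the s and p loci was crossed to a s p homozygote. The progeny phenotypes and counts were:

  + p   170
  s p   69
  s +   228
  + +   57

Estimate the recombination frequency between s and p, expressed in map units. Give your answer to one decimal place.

The two most frequent classes, + p (170) and s + (228), are the parental types, so the F1 was + p / s +.
The recombinant classes are + + and s p: 57 + 69 = 126.
Recombination frequency = 126/524 = 0.2405 ≈ 24.0%, i.e. 24.0 map units.

24.0 map units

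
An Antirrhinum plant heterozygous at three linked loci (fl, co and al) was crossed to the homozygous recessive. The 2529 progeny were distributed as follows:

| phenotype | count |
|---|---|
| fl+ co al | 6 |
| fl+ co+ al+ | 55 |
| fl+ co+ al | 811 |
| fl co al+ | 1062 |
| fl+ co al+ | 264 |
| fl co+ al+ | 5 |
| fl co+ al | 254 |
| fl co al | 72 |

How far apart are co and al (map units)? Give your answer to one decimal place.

The two most frequent reciprocal classes, fl+ co+ al and fl co al+, are the parental types, so the F1 was fl+ co+ al / fl co al+.
The two rarest classes, fl+ co al and fl co+ al+, are the double crossovers. Comparing them with the parentals, only the co allele has switched, so co is the middle locus and the order is fl – co – al.
Crossovers in the co–al interval produce the single-crossover classes fl+ co+ al+ and fl co al (55 + 72 = 127) plus the double crossovers (11).
RF(co–al) = (127 + 11) / 2529 = 138/2529 = 0.0546 → 5.5 map units.

5.5 map units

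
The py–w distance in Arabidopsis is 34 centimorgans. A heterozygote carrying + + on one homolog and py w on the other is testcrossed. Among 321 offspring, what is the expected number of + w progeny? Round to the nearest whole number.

55

A map distance of 34 centimorgans corresponds to a recombination frequency of 0.340.
The F1 is + + / py w, so + w is a recombinant gamete class with expected frequency r/2 = 0.340/2 = 0.1700.
Expected number = 0.1700 × 321 = 54.57 ≈ 55.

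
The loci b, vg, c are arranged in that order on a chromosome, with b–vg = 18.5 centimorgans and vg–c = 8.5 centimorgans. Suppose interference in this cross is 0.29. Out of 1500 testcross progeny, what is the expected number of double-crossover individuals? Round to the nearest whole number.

17

Map distances give recombination frequencies of 0.185 and 0.085 for the two intervals.
With interference 0.29 (so coincidence = 0.71), expected double-crossover frequency = 0.185 × 0.085 × 0.71 = 0.01116.
Expected number = 0.01116 × 1500 = 16.75 ≈ 17.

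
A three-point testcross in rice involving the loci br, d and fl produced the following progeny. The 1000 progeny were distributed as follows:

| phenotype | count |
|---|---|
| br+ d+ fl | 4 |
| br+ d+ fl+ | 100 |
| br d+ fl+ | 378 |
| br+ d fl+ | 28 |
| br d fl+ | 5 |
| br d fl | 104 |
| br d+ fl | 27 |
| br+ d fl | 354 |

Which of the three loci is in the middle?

d

The two most frequent reciprocal classes, br d+ fl+ and br+ d fl, are the parental types, so the F1 was br d+ fl+ / br+ d fl.
The two rarest classes, br d fl+ and br+ d+ fl, are the double crossovers. Comparing them with the parentals, only the d allele has switched, so d is the middle locus and the order is fl – d – br.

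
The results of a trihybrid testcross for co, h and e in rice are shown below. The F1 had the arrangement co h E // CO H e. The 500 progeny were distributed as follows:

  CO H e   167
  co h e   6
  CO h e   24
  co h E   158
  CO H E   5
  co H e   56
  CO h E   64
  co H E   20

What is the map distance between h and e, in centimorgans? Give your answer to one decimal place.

11.0 centimorgans

The two rarest classes, co h e and CO H E, are the double crossovers. Comparing them with the parentals, only the e allele has switched, so e is the middle locus and the order is co – e – h.
Crossovers in the e–h interval produce the single-crossover classes co H E and CO h e (20 + 24 = 44) plus the double crossovers (11).
RF(e–h) = (44 + 11) / 500 = 55/500 = 0.1100 → 11.0 centimorgans.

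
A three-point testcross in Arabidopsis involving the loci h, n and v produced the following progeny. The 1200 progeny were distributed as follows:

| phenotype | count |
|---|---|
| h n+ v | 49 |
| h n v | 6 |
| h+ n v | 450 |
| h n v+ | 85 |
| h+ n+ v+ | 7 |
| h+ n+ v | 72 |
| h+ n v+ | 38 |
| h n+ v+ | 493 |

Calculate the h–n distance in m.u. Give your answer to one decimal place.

14.2 m.u.

The two most frequent reciprocal classes, h n+ v+ and h+ n v, are the parental types, so the F1 was h n+ v+ / h+ n v.
The two rarest classes, h+ n+ v+ and h n v, are the double crossovers. Comparing them with the parentals, only the h allele has switched, so h is the middle locus and the order is v – h – n.
Crossovers in the h–n interval produce the single-crossover classes h n v+ and h+ n+ v (85 + 72 = 157) plus the double crossovers (13).
RF(h–n) = (157 + 13) / 1200 = 170/1200 = 0.1417 → 14.2 m.u.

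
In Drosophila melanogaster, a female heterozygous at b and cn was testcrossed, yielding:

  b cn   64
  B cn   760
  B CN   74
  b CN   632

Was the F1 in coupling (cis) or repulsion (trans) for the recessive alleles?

The two most frequent classes are B cn (760) and b CN (632); these are the parental (non-recombinant) types.
So the F1 carried B cn on one chromosome and b CN on the other — the recessive alleles are on opposite chromosomes (trans / repulsion).

trans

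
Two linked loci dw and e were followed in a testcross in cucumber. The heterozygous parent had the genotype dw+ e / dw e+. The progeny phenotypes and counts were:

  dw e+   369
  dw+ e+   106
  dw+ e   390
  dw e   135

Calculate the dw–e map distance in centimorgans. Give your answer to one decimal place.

The recombinant classes are dw+ e+ and dw e: 106 + 135 = 241.
Recombination frequency = 241/1000 = 0.2410 ≈ 24.1%, i.e. 24.1 centimorgans.

24.1 centimorgans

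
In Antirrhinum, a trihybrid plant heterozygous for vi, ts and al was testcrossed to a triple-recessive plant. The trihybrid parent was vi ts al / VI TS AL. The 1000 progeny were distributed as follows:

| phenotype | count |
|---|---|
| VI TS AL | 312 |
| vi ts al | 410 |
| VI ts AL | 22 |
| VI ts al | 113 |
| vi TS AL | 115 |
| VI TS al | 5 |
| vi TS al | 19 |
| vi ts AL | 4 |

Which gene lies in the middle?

The two rarest classes, vi ts AL and VI TS al, are the double crossovers. Comparing them with the parentals, only the al allele has switched, so al is the middle locus and the order is ts – al – vi.

al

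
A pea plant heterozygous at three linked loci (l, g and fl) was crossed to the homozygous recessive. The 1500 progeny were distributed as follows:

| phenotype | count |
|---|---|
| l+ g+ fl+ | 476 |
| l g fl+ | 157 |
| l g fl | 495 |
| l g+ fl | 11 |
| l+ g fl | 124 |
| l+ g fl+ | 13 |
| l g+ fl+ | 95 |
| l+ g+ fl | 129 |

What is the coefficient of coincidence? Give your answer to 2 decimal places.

The two most frequent reciprocal classes, l+ g+ fl+ and l g fl, are the parental types, so the F1 was l+ g+ fl+ / l g fl.
The two rarest classes, l+ g fl+ and l g+ fl, are the double crossovers. Comparing them with the parentals, only the g allele has switched, so g is the middle locus and the order is l – g – fl.
l–g: (219 + 24)/1500 = 0.1620; g–fl: (286 + 24)/1500 = 0.2067.
Expected DCO frequency = 0.1620 × 0.2067 ≈ 0.03349; observed = 24/1500 ≈ 0.01600.
Coefficient of coincidence = 0.01600/0.03349 ≈ 0.48.

0.48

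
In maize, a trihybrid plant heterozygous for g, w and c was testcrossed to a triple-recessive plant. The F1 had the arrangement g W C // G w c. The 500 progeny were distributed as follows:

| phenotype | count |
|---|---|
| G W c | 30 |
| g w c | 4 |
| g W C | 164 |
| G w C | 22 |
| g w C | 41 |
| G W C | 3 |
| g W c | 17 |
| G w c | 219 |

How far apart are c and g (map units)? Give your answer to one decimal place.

9.2 map units

The two rarest classes, G W C and g w c, are the double crossovers. Comparing them with the parentals, only the g allele has switched, so g is the middle locus and the order is w – g – c.
Crossovers in the g–c interval produce the single-crossover classes g W c and G w C (17 + 22 = 39) plus the double crossovers (7).
RF(g–c) = (39 + 7) / 500 = 46/500 = 0.0920 → 9.2 map units.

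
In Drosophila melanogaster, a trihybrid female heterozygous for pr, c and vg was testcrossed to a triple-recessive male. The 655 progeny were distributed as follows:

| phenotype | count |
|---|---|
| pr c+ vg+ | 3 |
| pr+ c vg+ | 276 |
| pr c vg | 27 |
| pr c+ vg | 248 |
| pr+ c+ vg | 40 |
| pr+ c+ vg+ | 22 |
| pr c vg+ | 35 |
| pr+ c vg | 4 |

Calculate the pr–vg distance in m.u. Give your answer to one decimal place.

The two most frequent reciprocal classes, pr c+ vg and pr+ c vg+, are the parental types, so the F1 was pr c+ vg / pr+ c vg+.
The two rarest classes, pr c+ vg+ and pr+ c vg, are the double crossovers. Comparing them with the parentals, only the vg allele has switched, so vg is the middle locus and the order is c – vg – pr.
Crossovers in the vg–pr interval produce the single-crossover classes pr+ c+ vg and pr c vg+ (40 + 35 = 75) plus the double crossovers (7).
RF(vg–pr) = (75 + 7) / 655 = 82/655 = 0.1252 → 12.5 m.u.

12.5 m.u.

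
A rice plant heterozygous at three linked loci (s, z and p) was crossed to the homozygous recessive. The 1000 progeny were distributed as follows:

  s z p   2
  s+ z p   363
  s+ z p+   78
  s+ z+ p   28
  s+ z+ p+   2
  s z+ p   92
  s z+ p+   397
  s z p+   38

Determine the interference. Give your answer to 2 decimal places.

0.67

The two most frequent reciprocal classes, s z+ p+ and s+ z p, are the parental types, so the F1 was s z+ p+ / s+ z p.
The two rarest classes, s+ z+ p+ and s z p, are the double crossovers. Comparing them with the parentals, only the s allele has switched, so s is the middle locus and the order is p – s – z.
p–s: (170 + 4)/1000 = 0.1740; s–z: (66 + 4)/1000 = 0.0700.
Expected DCO frequency = 0.1740 × 0.0700 ≈ 0.01218; observed = 4/1000 ≈ 0.00400.
Coefficient of coincidence = 0.00400/0.01218 ≈ 0.33; interference = 1 − 0.33 = 0.67.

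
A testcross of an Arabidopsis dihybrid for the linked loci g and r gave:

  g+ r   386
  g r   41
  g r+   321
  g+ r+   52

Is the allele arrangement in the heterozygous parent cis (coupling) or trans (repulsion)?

The two most frequent classes are g+ r (386) and g r+ (321); these are the parental (non-recombinant) types.
So the F1 carried g+ r on one chromosome and g r+ on the other — the recessive alleles are on opposite chromosomes (trans / repulsion).

trans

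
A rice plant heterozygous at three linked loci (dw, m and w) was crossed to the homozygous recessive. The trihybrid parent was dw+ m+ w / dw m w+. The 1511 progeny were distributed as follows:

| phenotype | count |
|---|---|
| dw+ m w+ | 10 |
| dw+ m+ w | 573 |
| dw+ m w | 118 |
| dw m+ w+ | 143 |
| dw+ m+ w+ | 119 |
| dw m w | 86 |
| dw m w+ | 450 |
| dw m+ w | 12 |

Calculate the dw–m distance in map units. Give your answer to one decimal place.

18.7 map units

The two rarest classes, dw m+ w and dw+ m w+, are the double crossovers. Comparing them with the parentals, only the dw allele has switched, so dw is the middle locus and the order is w – dw – m.
Crossovers in the dw–m interval produce the single-crossover classes dw+ m w and dw m+ w+ (118 + 143 = 261) plus the double crossovers (22).
RF(dw–m) = (261 + 22) / 1511 = 283/1511 = 0.1873 → 18.7 map units.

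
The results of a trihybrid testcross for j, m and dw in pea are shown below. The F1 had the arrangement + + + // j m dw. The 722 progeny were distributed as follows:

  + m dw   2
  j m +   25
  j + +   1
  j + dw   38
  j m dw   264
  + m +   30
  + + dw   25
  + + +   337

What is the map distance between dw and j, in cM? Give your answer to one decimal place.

7.3 cM

The two rarest classes, j + + and + m dw, are the double crossovers. Comparing them with the parentals, only the j allele has switched, so j is the middle locus and the order is m – j – dw.
Crossovers in the j–dw interval produce the single-crossover classes + + dw and j m + (25 + 25 = 50) plus the double crossovers (3).
RF(j–dw) = (50 + 3) / 722 = 53/722 = 0.0734 → 7.3 cM.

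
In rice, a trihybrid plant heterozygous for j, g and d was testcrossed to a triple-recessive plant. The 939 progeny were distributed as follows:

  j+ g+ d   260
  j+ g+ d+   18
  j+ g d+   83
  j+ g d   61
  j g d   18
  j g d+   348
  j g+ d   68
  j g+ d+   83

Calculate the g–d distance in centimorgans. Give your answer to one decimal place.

19.2 centimorgans

The two most frequent reciprocal classes, j+ g+ d and j g d+, are the parental types, so the F1 was j+ g+ d / j g d+.
The two rarest classes, j+ g+ d+ and j g d, are the double crossovers. Comparing them with the parentals, only the d allele has switched, so d is the middle locus and the order is j – d – g.
Crossovers in the d–g interval produce the single-crossover classes j+ g d and j g+ d+ (61 + 83 = 144) plus the double crossovers (36).
RF(d–g) = (144 + 36) / 939 = 180/939 = 0.1917 → 19.2 centimorgans.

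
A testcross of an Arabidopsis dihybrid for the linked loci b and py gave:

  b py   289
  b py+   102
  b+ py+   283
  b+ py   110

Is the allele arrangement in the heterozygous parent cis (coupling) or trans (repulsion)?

cis

The two most frequent classes are b+ py+ (283) and b py (289); these are the parental (non-recombinant) types.
So the F1 carried b+ py+ on one chromosome and b py on the other — the recessive alleles are on the same chromosome (cis / coupling).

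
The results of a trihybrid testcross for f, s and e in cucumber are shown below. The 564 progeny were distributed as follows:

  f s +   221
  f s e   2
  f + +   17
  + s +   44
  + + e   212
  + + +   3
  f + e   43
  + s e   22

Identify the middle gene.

The two most frequent reciprocal classes, f s + and + + e, are the parental types, so the F1 was f s + / + + e.
The two rarest classes, f s e and + + +, are the double crossovers. Comparing them with the parentals, only the e allele has switched, so e is the middle locus and the order is s – e – f.

e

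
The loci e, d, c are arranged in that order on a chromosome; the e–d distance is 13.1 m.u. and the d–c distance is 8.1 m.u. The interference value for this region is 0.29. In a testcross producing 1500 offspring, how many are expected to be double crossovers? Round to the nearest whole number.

Map distances give recombination frequencies of 0.131 and 0.081 for the two intervals.
With interference 0.29 (so coincidence = 0.71), expected double-crossover frequency = 0.131 × 0.081 × 0.71 = 0.00753.
Expected number = 0.00753 × 1500 = 11.30 ≈ 11.

11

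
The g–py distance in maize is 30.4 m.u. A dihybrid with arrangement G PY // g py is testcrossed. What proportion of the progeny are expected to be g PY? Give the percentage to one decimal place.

A map distance of 30.4 m.u. corresponds to a recombination frequency of 0.304.
The F1 is G PY / g py, so g PY is a recombinant gamete class with expected frequency r/2 = 0.304/2 = 0.1520.
That is 0.1520 = 15.2% of the progeny.

15.2%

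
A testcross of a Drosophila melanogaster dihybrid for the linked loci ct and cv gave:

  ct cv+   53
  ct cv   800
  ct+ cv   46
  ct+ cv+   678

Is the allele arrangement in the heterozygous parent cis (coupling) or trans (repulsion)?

cis

The two most frequent classes are ct+ cv+ (678) and ct cv (800); these are the parental (non-recombinant) types.
So the F1 carried ct+ cv+ on one chromosome and ct cv on the other — the recessive alleles are on the same chromosome (cis / coupling).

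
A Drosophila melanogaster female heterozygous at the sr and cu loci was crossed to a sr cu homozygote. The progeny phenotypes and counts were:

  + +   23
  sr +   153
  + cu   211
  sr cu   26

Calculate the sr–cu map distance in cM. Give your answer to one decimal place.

11.9 cM

The two most frequent classes, + cu (211) and sr + (153), are the parental types, so the F1 was + cu / sr +.
The recombinant classes are + + and sr cu: 23 + 26 = 49.
Recombination frequency = 49/413 = 0.1186 ≈ 11.9%, i.e. 11.9 cM.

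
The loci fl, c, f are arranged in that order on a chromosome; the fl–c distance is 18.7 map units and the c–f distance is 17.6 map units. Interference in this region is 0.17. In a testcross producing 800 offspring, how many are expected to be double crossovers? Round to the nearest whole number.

22

Map distances give recombination frequencies of 0.187 and 0.176 for the two intervals.
With interference 0.17 (so coincidence = 0.83), expected double-crossover frequency = 0.187 × 0.176 × 0.83 = 0.02732.
Expected number = 0.02732 × 800 = 21.85 ≈ 22.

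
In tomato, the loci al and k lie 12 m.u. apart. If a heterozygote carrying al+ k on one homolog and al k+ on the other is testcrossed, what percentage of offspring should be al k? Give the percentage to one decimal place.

6.0%

A map distance of 12 m.u. corresponds to a recombination frequency of 0.120.
The F1 is al+ k / al k+, so al k is a recombinant gamete class with expected frequency r/2 = 0.120/2 = 0.0600.
That is 0.0600 = 6.0% of the progeny.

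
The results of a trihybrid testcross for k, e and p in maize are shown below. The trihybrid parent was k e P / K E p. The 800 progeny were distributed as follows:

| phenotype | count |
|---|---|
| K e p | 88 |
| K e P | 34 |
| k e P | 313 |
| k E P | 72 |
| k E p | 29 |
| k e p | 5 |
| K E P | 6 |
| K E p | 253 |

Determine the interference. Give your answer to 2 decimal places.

0.30

The two rarest classes, k e p and K E P, are the double crossovers. Comparing them with the parentals, only the p allele has switched, so p is the middle locus and the order is e – p – k.
e–p: (160 + 11)/800 = 0.2137; p–k: (63 + 11)/800 = 0.0925.
Expected DCO frequency = 0.2137 × 0.0925 ≈ 0.01977; observed = 11/800 ≈ 0.01375.
Coefficient of coincidence = 0.01375/0.01977 ≈ 0.70; interference = 1 − 0.70 = 0.30.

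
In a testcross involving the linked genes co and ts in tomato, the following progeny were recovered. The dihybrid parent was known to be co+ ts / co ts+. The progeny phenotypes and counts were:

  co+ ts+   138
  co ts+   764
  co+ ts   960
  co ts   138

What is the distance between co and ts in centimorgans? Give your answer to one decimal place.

The recombinant classes are co+ ts+ and co ts: 138 + 138 = 276.
Recombination frequency = 276/2000 = 0.1380 ≈ 13.8%, i.e. 13.8 centimorgans.

13.8 centimorgans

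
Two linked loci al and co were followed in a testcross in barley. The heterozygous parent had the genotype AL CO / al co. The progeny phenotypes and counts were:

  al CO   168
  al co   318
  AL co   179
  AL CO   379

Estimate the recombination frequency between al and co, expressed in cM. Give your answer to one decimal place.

The recombinant classes are AL co and al CO: 179 + 168 = 347.
Recombination frequency = 347/1044 = 0.3324 ≈ 33.2%, i.e. 33.2 cM.

33.2 cM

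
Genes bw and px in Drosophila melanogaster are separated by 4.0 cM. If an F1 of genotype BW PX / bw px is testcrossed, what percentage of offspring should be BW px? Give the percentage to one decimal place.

A map distance of 4.0 cM corresponds to a recombination frequency of 0.040.
The F1 is BW PX / bw px, so BW px is a recombinant gamete class with expected frequency r/2 = 0.040/2 = 0.0200.
That is 0.0200 = 2.0% of the progeny.

2.0%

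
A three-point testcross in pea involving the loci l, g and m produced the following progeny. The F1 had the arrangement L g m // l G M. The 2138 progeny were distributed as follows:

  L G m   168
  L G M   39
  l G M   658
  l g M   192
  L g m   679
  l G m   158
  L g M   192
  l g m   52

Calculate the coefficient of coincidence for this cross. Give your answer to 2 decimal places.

The two rarest classes, l g m and L G M, are the double crossovers. Comparing them with the parentals, only the l allele has switched, so l is the middle locus and the order is g – l – m.
g–l: (360 + 91)/2138 = 0.2109; l–m: (350 + 91)/2138 = 0.2063.
Expected DCO frequency = 0.2109 × 0.2063 ≈ 0.04351; observed = 91/2138 ≈ 0.04256.
Coefficient of coincidence = 0.04256/0.04351 ≈ 0.98.

0.98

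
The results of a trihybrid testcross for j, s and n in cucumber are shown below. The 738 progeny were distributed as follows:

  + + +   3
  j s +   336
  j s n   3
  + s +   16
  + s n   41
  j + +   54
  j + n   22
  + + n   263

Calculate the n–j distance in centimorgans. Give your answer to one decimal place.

The two most frequent reciprocal classes, + + n and j s +, are the parental types, so the F1 was + + n / j s +.
The two rarest classes, + + + and j s n, are the double crossovers. Comparing them with the parentals, only the n allele has switched, so n is the middle locus and the order is s – n – j.
Crossovers in the n–j interval produce the single-crossover classes j + n and + s + (22 + 16 = 38) plus the double crossovers (6).
RF(n–j) = (38 + 6) / 738 = 44/738 = 0.0596 → 6.0 centimorgans.

6.0 centimorgans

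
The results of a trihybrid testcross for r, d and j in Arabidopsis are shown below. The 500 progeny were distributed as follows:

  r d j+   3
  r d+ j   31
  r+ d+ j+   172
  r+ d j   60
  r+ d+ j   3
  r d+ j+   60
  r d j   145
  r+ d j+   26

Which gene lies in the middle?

j

The two most frequent reciprocal classes, r d j and r+ d+ j+, are the parental types, so the F1 was r d j / r+ d+ j+.
The two rarest classes, r d j+ and r+ d+ j, are the double crossovers. Comparing them with the parentals, only the j allele has switched, so j is the middle locus and the order is r – j – d.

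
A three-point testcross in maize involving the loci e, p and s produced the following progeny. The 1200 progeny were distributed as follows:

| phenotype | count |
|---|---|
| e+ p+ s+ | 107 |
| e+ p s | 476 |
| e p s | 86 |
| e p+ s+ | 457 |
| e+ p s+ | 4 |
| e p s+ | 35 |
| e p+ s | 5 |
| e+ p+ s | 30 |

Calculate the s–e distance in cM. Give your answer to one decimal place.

16.8 cM

The two most frequent reciprocal classes, e+ p s and e p+ s+, are the parental types, so the F1 was e+ p s / e p+ s+.
The two rarest classes, e+ p s+ and e p+ s, are the double crossovers. Comparing them with the parentals, only the s allele has switched, so s is the middle locus and the order is e – s – p.
Crossovers in the e–s interval produce the single-crossover classes e p s and e+ p+ s+ (86 + 107 = 193) plus the double crossovers (9).
RF(e–s) = (193 + 9) / 1200 = 202/1200 = 0.1683 → 16.8 cM.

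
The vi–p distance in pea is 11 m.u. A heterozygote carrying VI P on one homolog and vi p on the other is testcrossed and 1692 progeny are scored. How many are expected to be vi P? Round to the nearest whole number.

93

A map distance of 11 m.u. corresponds to a recombination frequency of 0.110.
The F1 is VI P / vi p, so vi P is a recombinant gamete class with expected frequency r/2 = 0.110/2 = 0.0550.
Expected number = 0.0550 × 1692 = 93.06 ≈ 93.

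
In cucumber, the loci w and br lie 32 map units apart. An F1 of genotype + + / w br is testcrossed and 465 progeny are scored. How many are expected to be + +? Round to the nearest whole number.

158

A map distance of 32 map units corresponds to a recombination frequency of 0.320.
The F1 is + + / w br, so + + is a parental gamete class with expected frequency (1 − r)/2 = 0.680/2 = 0.3400.
Expected number = 0.3400 × 465 = 158.10 ≈ 158.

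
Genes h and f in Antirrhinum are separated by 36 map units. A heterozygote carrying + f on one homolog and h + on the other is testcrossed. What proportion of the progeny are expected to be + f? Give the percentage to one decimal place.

A map distance of 36 map units corresponds to a recombination frequency of 0.360.
The F1 is + f / h +, so + f is a parental gamete class with expected frequency (1 − r)/2 = 0.640/2 = 0.3200.
That is 0.3200 = 32.0% of the progeny.

32.0%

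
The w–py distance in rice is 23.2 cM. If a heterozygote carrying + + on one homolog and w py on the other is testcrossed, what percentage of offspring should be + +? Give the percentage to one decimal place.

38.4%

A map distance of 23.2 cM corresponds to a recombination frequency of 0.232.
The F1 is + + / w py, so + + is a parental gamete class with expected frequency (1 − r)/2 = 0.768/2 = 0.3840.
That is 0.3840 = 38.4% of the progeny.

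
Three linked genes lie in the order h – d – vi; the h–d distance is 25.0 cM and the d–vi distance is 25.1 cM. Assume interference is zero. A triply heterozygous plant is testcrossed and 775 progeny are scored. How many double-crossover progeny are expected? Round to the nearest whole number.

49

Map distances give recombination frequencies of 0.250 and 0.251 for the two intervals.
With no interference, expected double-crossover frequency = 0.250 × 0.251 = 0.06275.
Expected number = 0.06275 × 775 = 48.63 ≈ 49.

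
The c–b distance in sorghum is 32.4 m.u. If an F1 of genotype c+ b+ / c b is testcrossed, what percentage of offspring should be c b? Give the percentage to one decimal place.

33.8%

A map distance of 32.4 m.u. corresponds to a recombination frequency of 0.324.
The F1 is c+ b+ / c b, so c b is a parental gamete class with expected frequency (1 − r)/2 = 0.676/2 = 0.3380.
That is 0.3380 = 33.8% of the progeny.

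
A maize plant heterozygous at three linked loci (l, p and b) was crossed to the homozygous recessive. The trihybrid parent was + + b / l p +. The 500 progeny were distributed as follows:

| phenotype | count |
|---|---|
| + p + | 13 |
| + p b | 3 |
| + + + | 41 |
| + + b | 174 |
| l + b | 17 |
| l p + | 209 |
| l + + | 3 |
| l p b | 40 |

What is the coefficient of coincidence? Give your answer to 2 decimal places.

0.96

The two rarest classes, + p b and l + +, are the double crossovers. Comparing them with the parentals, only the p allele has switched, so p is the middle locus and the order is b – p – l.
b–p: (81 + 6)/500 = 0.1740; p–l: (30 + 6)/500 = 0.0720.
Expected DCO frequency = 0.1740 × 0.0720 ≈ 0.01253; observed = 6/500 ≈ 0.01200.
Coefficient of coincidence = 0.01200/0.01253 ≈ 0.96.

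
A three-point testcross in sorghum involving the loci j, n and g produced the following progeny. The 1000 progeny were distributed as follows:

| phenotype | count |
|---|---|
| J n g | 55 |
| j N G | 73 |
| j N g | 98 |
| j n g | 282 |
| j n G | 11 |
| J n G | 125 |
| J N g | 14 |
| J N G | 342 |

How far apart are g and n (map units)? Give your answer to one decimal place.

24.8 map units

The two most frequent reciprocal classes, j n g and J N G, are the parental types, so the F1 was j n g / J N G.
The two rarest classes, j n G and J N g, are the double crossovers. Comparing them with the parentals, only the g allele has switched, so g is the middle locus and the order is n – g – j.
Crossovers in the n–g interval produce the single-crossover classes j N g and J n G (98 + 125 = 223) plus the double crossovers (25).
RF(n–g) = (223 + 25) / 1000 = 248/1000 = 0.2480 → 24.8 map units.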